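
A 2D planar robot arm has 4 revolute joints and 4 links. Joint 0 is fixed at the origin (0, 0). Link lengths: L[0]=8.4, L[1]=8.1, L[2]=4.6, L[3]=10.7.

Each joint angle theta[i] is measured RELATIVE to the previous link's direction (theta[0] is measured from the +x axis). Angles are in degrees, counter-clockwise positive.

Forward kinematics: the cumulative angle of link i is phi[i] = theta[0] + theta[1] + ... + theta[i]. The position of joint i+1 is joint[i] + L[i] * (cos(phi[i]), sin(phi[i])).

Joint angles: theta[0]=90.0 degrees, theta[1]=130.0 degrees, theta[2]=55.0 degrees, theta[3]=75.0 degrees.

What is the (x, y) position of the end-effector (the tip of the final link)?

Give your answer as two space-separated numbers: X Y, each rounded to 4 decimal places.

Answer: 4.7334 -3.2471

Derivation:
joint[0] = (0.0000, 0.0000)  (base)
link 0: phi[0] = 90 = 90 deg
  cos(90 deg) = 0.0000, sin(90 deg) = 1.0000
  joint[1] = (0.0000, 0.0000) + 8.4 * (0.0000, 1.0000) = (0.0000 + 0.0000, 0.0000 + 8.4000) = (0.0000, 8.4000)
link 1: phi[1] = 90 + 130 = 220 deg
  cos(220 deg) = -0.7660, sin(220 deg) = -0.6428
  joint[2] = (0.0000, 8.4000) + 8.1 * (-0.7660, -0.6428) = (0.0000 + -6.2050, 8.4000 + -5.2066) = (-6.2050, 3.1934)
link 2: phi[2] = 90 + 130 + 55 = 275 deg
  cos(275 deg) = 0.0872, sin(275 deg) = -0.9962
  joint[3] = (-6.2050, 3.1934) + 4.6 * (0.0872, -0.9962) = (-6.2050 + 0.4009, 3.1934 + -4.5825) = (-5.8040, -1.3891)
link 3: phi[3] = 90 + 130 + 55 + 75 = 350 deg
  cos(350 deg) = 0.9848, sin(350 deg) = -0.1736
  joint[4] = (-5.8040, -1.3891) + 10.7 * (0.9848, -0.1736) = (-5.8040 + 10.5374, -1.3891 + -1.8580) = (4.7334, -3.2471)
End effector: (4.7334, -3.2471)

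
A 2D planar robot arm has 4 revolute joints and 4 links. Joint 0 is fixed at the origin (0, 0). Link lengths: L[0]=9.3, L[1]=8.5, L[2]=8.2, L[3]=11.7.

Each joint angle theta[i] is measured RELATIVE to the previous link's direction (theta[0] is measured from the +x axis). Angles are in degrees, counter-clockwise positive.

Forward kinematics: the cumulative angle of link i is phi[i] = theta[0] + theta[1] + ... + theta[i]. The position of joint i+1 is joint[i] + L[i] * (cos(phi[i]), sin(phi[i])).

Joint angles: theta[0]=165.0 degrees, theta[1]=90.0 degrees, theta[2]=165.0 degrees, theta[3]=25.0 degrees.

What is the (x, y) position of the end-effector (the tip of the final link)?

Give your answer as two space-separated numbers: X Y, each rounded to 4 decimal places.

joint[0] = (0.0000, 0.0000)  (base)
link 0: phi[0] = 165 = 165 deg
  cos(165 deg) = -0.9659, sin(165 deg) = 0.2588
  joint[1] = (0.0000, 0.0000) + 9.3 * (-0.9659, 0.2588) = (0.0000 + -8.9831, 0.0000 + 2.4070) = (-8.9831, 2.4070)
link 1: phi[1] = 165 + 90 = 255 deg
  cos(255 deg) = -0.2588, sin(255 deg) = -0.9659
  joint[2] = (-8.9831, 2.4070) + 8.5 * (-0.2588, -0.9659) = (-8.9831 + -2.2000, 2.4070 + -8.2104) = (-11.1831, -5.8034)
link 2: phi[2] = 165 + 90 + 165 = 420 deg
  cos(420 deg) = 0.5000, sin(420 deg) = 0.8660
  joint[3] = (-11.1831, -5.8034) + 8.2 * (0.5000, 0.8660) = (-11.1831 + 4.1000, -5.8034 + 7.1014) = (-7.0831, 1.2981)
link 3: phi[3] = 165 + 90 + 165 + 25 = 445 deg
  cos(445 deg) = 0.0872, sin(445 deg) = 0.9962
  joint[4] = (-7.0831, 1.2981) + 11.7 * (0.0872, 0.9962) = (-7.0831 + 1.0197, 1.2981 + 11.6555) = (-6.0633, 12.9535)
End effector: (-6.0633, 12.9535)

Answer: -6.0633 12.9535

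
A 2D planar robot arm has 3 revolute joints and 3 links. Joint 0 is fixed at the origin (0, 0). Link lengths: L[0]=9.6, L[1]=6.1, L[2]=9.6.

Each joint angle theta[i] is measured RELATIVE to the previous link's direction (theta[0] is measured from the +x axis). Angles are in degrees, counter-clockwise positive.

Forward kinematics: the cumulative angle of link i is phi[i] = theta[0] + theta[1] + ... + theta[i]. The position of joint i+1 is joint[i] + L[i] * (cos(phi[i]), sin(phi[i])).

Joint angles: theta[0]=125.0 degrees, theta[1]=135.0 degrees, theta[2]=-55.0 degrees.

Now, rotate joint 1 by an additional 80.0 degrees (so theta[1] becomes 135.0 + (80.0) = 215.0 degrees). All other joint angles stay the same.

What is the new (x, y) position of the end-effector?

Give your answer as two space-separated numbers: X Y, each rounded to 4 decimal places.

joint[0] = (0.0000, 0.0000)  (base)
link 0: phi[0] = 125 = 125 deg
  cos(125 deg) = -0.5736, sin(125 deg) = 0.8192
  joint[1] = (0.0000, 0.0000) + 9.6 * (-0.5736, 0.8192) = (0.0000 + -5.5063, 0.0000 + 7.8639) = (-5.5063, 7.8639)
link 1: phi[1] = 125 + 215 = 340 deg
  cos(340 deg) = 0.9397, sin(340 deg) = -0.3420
  joint[2] = (-5.5063, 7.8639) + 6.1 * (0.9397, -0.3420) = (-5.5063 + 5.7321, 7.8639 + -2.0863) = (0.2258, 5.7775)
link 2: phi[2] = 125 + 215 + -55 = 285 deg
  cos(285 deg) = 0.2588, sin(285 deg) = -0.9659
  joint[3] = (0.2258, 5.7775) + 9.6 * (0.2588, -0.9659) = (0.2258 + 2.4847, 5.7775 + -9.2729) = (2.7105, -3.4954)
End effector: (2.7105, -3.4954)

Answer: 2.7105 -3.4954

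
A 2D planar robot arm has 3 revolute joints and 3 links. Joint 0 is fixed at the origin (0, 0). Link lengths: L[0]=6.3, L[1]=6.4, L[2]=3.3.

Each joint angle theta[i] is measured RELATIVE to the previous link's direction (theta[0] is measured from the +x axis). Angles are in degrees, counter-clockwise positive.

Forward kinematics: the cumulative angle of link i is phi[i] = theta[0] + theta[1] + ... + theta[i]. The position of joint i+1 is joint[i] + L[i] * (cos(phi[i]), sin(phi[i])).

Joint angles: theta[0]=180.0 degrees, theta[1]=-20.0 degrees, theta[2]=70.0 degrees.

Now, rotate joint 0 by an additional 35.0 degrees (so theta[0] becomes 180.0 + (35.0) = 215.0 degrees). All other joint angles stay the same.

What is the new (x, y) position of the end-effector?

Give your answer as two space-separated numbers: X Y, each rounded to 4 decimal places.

Answer: -11.6302 -8.5574

Derivation:
joint[0] = (0.0000, 0.0000)  (base)
link 0: phi[0] = 215 = 215 deg
  cos(215 deg) = -0.8192, sin(215 deg) = -0.5736
  joint[1] = (0.0000, 0.0000) + 6.3 * (-0.8192, -0.5736) = (0.0000 + -5.1607, 0.0000 + -3.6135) = (-5.1607, -3.6135)
link 1: phi[1] = 215 + -20 = 195 deg
  cos(195 deg) = -0.9659, sin(195 deg) = -0.2588
  joint[2] = (-5.1607, -3.6135) + 6.4 * (-0.9659, -0.2588) = (-5.1607 + -6.1819, -3.6135 + -1.6564) = (-11.3426, -5.2700)
link 2: phi[2] = 215 + -20 + 70 = 265 deg
  cos(265 deg) = -0.0872, sin(265 deg) = -0.9962
  joint[3] = (-11.3426, -5.2700) + 3.3 * (-0.0872, -0.9962) = (-11.3426 + -0.2876, -5.2700 + -3.2874) = (-11.6302, -8.5574)
End effector: (-11.6302, -8.5574)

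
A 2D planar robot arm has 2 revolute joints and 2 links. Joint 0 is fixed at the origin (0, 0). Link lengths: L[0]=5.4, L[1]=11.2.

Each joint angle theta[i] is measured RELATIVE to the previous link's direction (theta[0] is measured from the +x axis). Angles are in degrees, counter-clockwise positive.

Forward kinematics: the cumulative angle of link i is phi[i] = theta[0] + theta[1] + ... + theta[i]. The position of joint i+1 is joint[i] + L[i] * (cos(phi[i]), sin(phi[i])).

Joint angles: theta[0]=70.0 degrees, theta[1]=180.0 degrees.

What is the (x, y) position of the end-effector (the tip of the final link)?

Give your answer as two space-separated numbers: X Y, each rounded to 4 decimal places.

joint[0] = (0.0000, 0.0000)  (base)
link 0: phi[0] = 70 = 70 deg
  cos(70 deg) = 0.3420, sin(70 deg) = 0.9397
  joint[1] = (0.0000, 0.0000) + 5.4 * (0.3420, 0.9397) = (0.0000 + 1.8469, 0.0000 + 5.0743) = (1.8469, 5.0743)
link 1: phi[1] = 70 + 180 = 250 deg
  cos(250 deg) = -0.3420, sin(250 deg) = -0.9397
  joint[2] = (1.8469, 5.0743) + 11.2 * (-0.3420, -0.9397) = (1.8469 + -3.8306, 5.0743 + -10.5246) = (-1.9837, -5.4502)
End effector: (-1.9837, -5.4502)

Answer: -1.9837 -5.4502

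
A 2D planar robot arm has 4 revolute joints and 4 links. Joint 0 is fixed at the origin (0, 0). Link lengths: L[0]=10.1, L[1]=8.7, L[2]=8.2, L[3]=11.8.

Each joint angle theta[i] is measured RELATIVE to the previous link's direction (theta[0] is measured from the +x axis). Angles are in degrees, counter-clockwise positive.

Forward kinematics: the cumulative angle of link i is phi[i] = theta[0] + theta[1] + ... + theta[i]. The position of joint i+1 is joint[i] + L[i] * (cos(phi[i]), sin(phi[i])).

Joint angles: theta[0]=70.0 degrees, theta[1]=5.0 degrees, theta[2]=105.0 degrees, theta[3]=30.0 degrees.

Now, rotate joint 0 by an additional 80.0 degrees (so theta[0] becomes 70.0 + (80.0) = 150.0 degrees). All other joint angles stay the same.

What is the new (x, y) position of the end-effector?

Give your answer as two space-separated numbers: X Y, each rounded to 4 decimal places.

joint[0] = (0.0000, 0.0000)  (base)
link 0: phi[0] = 150 = 150 deg
  cos(150 deg) = -0.8660, sin(150 deg) = 0.5000
  joint[1] = (0.0000, 0.0000) + 10.1 * (-0.8660, 0.5000) = (0.0000 + -8.7469, 0.0000 + 5.0500) = (-8.7469, 5.0500)
link 1: phi[1] = 150 + 5 = 155 deg
  cos(155 deg) = -0.9063, sin(155 deg) = 0.4226
  joint[2] = (-8.7469, 5.0500) + 8.7 * (-0.9063, 0.4226) = (-8.7469 + -7.8849, 5.0500 + 3.6768) = (-16.6317, 8.7268)
link 2: phi[2] = 150 + 5 + 105 = 260 deg
  cos(260 deg) = -0.1736, sin(260 deg) = -0.9848
  joint[3] = (-16.6317, 8.7268) + 8.2 * (-0.1736, -0.9848) = (-16.6317 + -1.4239, 8.7268 + -8.0754) = (-18.0556, 0.6514)
link 3: phi[3] = 150 + 5 + 105 + 30 = 290 deg
  cos(290 deg) = 0.3420, sin(290 deg) = -0.9397
  joint[4] = (-18.0556, 0.6514) + 11.8 * (0.3420, -0.9397) = (-18.0556 + 4.0358, 0.6514 + -11.0884) = (-14.0198, -10.4370)
End effector: (-14.0198, -10.4370)

Answer: -14.0198 -10.4370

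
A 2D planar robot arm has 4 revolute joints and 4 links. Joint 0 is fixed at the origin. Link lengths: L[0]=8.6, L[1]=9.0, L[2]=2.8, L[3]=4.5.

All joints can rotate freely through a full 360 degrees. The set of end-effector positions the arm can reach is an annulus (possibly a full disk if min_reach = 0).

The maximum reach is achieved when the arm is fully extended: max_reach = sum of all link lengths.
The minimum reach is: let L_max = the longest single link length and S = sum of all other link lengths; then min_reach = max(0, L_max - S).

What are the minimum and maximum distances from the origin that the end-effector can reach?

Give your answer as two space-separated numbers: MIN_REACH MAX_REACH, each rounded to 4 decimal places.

Answer: 0.0000 24.9000

Derivation:
Link lengths: [8.6, 9.0, 2.8, 4.5]
max_reach = 8.6 + 9 + 2.8 + 4.5 = 24.9
L_max = max([8.6, 9.0, 2.8, 4.5]) = 9
S (sum of others) = 24.9 - 9 = 15.9
min_reach = max(0, 9 - 15.9) = max(0, -6.9) = 0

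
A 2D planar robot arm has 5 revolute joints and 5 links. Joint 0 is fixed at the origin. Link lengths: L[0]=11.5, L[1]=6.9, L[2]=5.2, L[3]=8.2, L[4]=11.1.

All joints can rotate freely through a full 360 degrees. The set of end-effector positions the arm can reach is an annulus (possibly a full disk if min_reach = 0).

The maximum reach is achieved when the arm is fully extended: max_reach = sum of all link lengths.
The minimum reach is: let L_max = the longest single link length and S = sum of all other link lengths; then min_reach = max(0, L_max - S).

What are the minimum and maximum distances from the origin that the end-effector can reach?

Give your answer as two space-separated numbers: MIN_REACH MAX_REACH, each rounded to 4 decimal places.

Link lengths: [11.5, 6.9, 5.2, 8.2, 11.1]
max_reach = 11.5 + 6.9 + 5.2 + 8.2 + 11.1 = 42.9
L_max = max([11.5, 6.9, 5.2, 8.2, 11.1]) = 11.5
S (sum of others) = 42.9 - 11.5 = 31.4
min_reach = max(0, 11.5 - 31.4) = max(0, -19.9) = 0

Answer: 0.0000 42.9000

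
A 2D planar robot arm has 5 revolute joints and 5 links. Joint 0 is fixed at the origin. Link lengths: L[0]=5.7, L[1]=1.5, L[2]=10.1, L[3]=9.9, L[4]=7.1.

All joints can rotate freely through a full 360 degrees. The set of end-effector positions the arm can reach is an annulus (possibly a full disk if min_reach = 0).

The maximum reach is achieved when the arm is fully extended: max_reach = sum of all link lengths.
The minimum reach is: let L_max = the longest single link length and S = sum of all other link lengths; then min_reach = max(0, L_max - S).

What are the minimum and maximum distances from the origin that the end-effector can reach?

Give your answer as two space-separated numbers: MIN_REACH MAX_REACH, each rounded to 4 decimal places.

Link lengths: [5.7, 1.5, 10.1, 9.9, 7.1]
max_reach = 5.7 + 1.5 + 10.1 + 9.9 + 7.1 = 34.3
L_max = max([5.7, 1.5, 10.1, 9.9, 7.1]) = 10.1
S (sum of others) = 34.3 - 10.1 = 24.2
min_reach = max(0, 10.1 - 24.2) = max(0, -14.1) = 0

Answer: 0.0000 34.3000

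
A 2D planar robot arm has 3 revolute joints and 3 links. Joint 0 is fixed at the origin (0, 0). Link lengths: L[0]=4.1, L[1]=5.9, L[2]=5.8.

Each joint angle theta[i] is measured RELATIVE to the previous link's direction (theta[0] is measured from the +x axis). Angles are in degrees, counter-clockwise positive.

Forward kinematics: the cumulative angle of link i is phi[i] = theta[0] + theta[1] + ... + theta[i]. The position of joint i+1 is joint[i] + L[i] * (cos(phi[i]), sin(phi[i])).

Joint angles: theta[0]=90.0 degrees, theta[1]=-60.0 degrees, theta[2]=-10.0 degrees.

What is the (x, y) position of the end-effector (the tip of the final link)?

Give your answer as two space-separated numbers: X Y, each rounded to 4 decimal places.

joint[0] = (0.0000, 0.0000)  (base)
link 0: phi[0] = 90 = 90 deg
  cos(90 deg) = 0.0000, sin(90 deg) = 1.0000
  joint[1] = (0.0000, 0.0000) + 4.1 * (0.0000, 1.0000) = (0.0000 + 0.0000, 0.0000 + 4.1000) = (0.0000, 4.1000)
link 1: phi[1] = 90 + -60 = 30 deg
  cos(30 deg) = 0.8660, sin(30 deg) = 0.5000
  joint[2] = (0.0000, 4.1000) + 5.9 * (0.8660, 0.5000) = (0.0000 + 5.1095, 4.1000 + 2.9500) = (5.1095, 7.0500)
link 2: phi[2] = 90 + -60 + -10 = 20 deg
  cos(20 deg) = 0.9397, sin(20 deg) = 0.3420
  joint[3] = (5.1095, 7.0500) + 5.8 * (0.9397, 0.3420) = (5.1095 + 5.4502, 7.0500 + 1.9837) = (10.5598, 9.0337)
End effector: (10.5598, 9.0337)

Answer: 10.5598 9.0337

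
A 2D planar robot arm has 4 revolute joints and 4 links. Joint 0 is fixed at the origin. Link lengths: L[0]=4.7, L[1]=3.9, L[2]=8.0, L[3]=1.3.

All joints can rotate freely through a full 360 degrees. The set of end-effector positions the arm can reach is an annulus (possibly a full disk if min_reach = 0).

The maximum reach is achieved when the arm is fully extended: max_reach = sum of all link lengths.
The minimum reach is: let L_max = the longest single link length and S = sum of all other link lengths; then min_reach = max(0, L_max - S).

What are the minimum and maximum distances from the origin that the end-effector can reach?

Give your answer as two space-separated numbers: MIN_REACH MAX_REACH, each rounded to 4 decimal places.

Link lengths: [4.7, 3.9, 8.0, 1.3]
max_reach = 4.7 + 3.9 + 8 + 1.3 = 17.9
L_max = max([4.7, 3.9, 8.0, 1.3]) = 8
S (sum of others) = 17.9 - 8 = 9.9
min_reach = max(0, 8 - 9.9) = max(0, -1.9) = 0

Answer: 0.0000 17.9000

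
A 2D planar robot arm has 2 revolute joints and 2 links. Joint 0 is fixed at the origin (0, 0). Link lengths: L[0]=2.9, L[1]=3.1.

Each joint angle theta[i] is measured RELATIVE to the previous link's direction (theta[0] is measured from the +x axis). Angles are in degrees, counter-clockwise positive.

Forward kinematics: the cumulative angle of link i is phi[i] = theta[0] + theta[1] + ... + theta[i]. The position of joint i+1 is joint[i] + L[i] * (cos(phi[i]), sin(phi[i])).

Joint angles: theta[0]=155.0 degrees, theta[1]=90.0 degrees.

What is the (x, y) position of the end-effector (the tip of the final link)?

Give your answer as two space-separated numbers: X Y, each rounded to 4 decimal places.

joint[0] = (0.0000, 0.0000)  (base)
link 0: phi[0] = 155 = 155 deg
  cos(155 deg) = -0.9063, sin(155 deg) = 0.4226
  joint[1] = (0.0000, 0.0000) + 2.9 * (-0.9063, 0.4226) = (0.0000 + -2.6283, 0.0000 + 1.2256) = (-2.6283, 1.2256)
link 1: phi[1] = 155 + 90 = 245 deg
  cos(245 deg) = -0.4226, sin(245 deg) = -0.9063
  joint[2] = (-2.6283, 1.2256) + 3.1 * (-0.4226, -0.9063) = (-2.6283 + -1.3101, 1.2256 + -2.8096) = (-3.9384, -1.5840)
End effector: (-3.9384, -1.5840)

Answer: -3.9384 -1.5840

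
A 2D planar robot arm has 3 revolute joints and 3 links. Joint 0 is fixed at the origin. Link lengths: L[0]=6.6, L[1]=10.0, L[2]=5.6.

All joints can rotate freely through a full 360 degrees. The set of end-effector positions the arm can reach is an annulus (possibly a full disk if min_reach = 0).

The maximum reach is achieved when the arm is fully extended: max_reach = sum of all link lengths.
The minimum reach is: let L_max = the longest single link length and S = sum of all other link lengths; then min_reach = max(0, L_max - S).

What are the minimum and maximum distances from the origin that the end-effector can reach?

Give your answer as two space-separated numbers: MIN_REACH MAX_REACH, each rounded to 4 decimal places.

Answer: 0.0000 22.2000

Derivation:
Link lengths: [6.6, 10.0, 5.6]
max_reach = 6.6 + 10 + 5.6 = 22.2
L_max = max([6.6, 10.0, 5.6]) = 10
S (sum of others) = 22.2 - 10 = 12.2
min_reach = max(0, 10 - 12.2) = max(0, -2.2) = 0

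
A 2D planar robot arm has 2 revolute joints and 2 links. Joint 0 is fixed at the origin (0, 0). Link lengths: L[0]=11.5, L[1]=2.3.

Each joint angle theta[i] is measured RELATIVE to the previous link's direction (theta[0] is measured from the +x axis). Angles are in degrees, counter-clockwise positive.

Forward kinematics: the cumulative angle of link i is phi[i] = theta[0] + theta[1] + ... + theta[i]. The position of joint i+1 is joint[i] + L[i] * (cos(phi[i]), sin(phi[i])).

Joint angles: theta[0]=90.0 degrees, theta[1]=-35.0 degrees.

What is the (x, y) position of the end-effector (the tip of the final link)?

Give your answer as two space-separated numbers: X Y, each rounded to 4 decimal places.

joint[0] = (0.0000, 0.0000)  (base)
link 0: phi[0] = 90 = 90 deg
  cos(90 deg) = 0.0000, sin(90 deg) = 1.0000
  joint[1] = (0.0000, 0.0000) + 11.5 * (0.0000, 1.0000) = (0.0000 + 0.0000, 0.0000 + 11.5000) = (0.0000, 11.5000)
link 1: phi[1] = 90 + -35 = 55 deg
  cos(55 deg) = 0.5736, sin(55 deg) = 0.8192
  joint[2] = (0.0000, 11.5000) + 2.3 * (0.5736, 0.8192) = (0.0000 + 1.3192, 11.5000 + 1.8840) = (1.3192, 13.3840)
End effector: (1.3192, 13.3840)

Answer: 1.3192 13.3840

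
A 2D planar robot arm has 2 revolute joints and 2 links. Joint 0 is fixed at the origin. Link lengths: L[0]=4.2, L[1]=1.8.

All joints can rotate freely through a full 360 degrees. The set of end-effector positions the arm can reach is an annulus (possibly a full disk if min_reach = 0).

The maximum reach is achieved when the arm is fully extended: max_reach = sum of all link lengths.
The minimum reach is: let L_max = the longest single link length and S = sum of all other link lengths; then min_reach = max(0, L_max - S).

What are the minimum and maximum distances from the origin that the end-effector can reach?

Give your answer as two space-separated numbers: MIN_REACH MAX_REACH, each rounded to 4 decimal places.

Link lengths: [4.2, 1.8]
max_reach = 4.2 + 1.8 = 6
L_max = max([4.2, 1.8]) = 4.2
S (sum of others) = 6 - 4.2 = 1.8
min_reach = max(0, 4.2 - 1.8) = max(0, 2.4) = 2.4

Answer: 2.4000 6.0000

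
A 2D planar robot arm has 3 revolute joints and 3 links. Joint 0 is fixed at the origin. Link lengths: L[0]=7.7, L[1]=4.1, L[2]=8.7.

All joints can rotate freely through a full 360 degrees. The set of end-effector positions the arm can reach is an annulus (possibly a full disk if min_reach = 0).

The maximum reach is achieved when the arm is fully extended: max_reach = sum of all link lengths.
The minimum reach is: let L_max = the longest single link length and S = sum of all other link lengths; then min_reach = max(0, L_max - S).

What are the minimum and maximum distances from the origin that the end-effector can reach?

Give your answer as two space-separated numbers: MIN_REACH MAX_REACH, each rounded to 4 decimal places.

Link lengths: [7.7, 4.1, 8.7]
max_reach = 7.7 + 4.1 + 8.7 = 20.5
L_max = max([7.7, 4.1, 8.7]) = 8.7
S (sum of others) = 20.5 - 8.7 = 11.8
min_reach = max(0, 8.7 - 11.8) = max(0, -3.1) = 0

Answer: 0.0000 20.5000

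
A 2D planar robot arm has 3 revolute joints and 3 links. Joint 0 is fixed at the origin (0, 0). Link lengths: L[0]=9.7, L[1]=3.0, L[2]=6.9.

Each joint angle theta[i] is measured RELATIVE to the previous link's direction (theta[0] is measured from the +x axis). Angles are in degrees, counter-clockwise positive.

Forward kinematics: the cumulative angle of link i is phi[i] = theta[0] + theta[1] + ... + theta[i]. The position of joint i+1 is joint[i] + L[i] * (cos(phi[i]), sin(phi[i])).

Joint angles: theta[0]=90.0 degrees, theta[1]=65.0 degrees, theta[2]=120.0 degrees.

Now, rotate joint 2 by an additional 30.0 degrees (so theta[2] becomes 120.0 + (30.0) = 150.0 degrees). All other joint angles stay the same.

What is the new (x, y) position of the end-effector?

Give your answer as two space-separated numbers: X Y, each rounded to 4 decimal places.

joint[0] = (0.0000, 0.0000)  (base)
link 0: phi[0] = 90 = 90 deg
  cos(90 deg) = 0.0000, sin(90 deg) = 1.0000
  joint[1] = (0.0000, 0.0000) + 9.7 * (0.0000, 1.0000) = (0.0000 + 0.0000, 0.0000 + 9.7000) = (0.0000, 9.7000)
link 1: phi[1] = 90 + 65 = 155 deg
  cos(155 deg) = -0.9063, sin(155 deg) = 0.4226
  joint[2] = (0.0000, 9.7000) + 3 * (-0.9063, 0.4226) = (0.0000 + -2.7189, 9.7000 + 1.2679) = (-2.7189, 10.9679)
link 2: phi[2] = 90 + 65 + 150 = 305 deg
  cos(305 deg) = 0.5736, sin(305 deg) = -0.8192
  joint[3] = (-2.7189, 10.9679) + 6.9 * (0.5736, -0.8192) = (-2.7189 + 3.9577, 10.9679 + -5.6521) = (1.2388, 5.3157)
End effector: (1.2388, 5.3157)

Answer: 1.2388 5.3157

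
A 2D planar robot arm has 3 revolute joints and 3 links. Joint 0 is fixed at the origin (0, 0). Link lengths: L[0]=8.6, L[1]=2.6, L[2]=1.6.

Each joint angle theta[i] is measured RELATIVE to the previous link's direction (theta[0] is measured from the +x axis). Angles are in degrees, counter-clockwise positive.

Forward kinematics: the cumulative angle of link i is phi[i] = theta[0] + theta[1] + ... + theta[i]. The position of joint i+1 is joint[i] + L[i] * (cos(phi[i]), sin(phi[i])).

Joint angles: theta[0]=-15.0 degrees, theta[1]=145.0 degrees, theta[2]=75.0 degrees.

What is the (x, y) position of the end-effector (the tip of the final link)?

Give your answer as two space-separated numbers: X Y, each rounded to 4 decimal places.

Answer: 5.1856 -0.9103

Derivation:
joint[0] = (0.0000, 0.0000)  (base)
link 0: phi[0] = -15 = -15 deg
  cos(-15 deg) = 0.9659, sin(-15 deg) = -0.2588
  joint[1] = (0.0000, 0.0000) + 8.6 * (0.9659, -0.2588) = (0.0000 + 8.3070, 0.0000 + -2.2258) = (8.3070, -2.2258)
link 1: phi[1] = -15 + 145 = 130 deg
  cos(130 deg) = -0.6428, sin(130 deg) = 0.7660
  joint[2] = (8.3070, -2.2258) + 2.6 * (-0.6428, 0.7660) = (8.3070 + -1.6712, -2.2258 + 1.9917) = (6.6357, -0.2341)
link 2: phi[2] = -15 + 145 + 75 = 205 deg
  cos(205 deg) = -0.9063, sin(205 deg) = -0.4226
  joint[3] = (6.6357, -0.2341) + 1.6 * (-0.9063, -0.4226) = (6.6357 + -1.4501, -0.2341 + -0.6762) = (5.1856, -0.9103)
End effector: (5.1856, -0.9103)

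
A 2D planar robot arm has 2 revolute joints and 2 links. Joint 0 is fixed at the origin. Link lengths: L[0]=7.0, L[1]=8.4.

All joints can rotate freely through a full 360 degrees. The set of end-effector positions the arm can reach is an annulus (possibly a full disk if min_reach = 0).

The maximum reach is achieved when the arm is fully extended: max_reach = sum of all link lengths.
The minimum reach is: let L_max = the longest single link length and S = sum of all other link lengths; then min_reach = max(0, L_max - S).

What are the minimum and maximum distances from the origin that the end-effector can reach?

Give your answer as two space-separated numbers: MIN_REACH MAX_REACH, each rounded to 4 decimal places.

Link lengths: [7.0, 8.4]
max_reach = 7 + 8.4 = 15.4
L_max = max([7.0, 8.4]) = 8.4
S (sum of others) = 15.4 - 8.4 = 7
min_reach = max(0, 8.4 - 7) = max(0, 1.4) = 1.4

Answer: 1.4000 15.4000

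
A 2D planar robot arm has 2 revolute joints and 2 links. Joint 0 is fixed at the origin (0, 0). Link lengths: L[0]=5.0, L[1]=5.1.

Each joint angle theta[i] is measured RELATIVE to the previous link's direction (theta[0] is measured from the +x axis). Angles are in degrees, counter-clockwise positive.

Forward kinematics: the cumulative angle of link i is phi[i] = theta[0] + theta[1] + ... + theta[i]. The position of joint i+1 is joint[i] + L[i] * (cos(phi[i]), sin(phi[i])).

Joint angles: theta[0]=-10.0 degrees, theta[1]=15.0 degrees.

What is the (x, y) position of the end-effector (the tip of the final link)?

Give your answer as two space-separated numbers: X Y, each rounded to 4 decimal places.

Answer: 10.0046 -0.4237

Derivation:
joint[0] = (0.0000, 0.0000)  (base)
link 0: phi[0] = -10 = -10 deg
  cos(-10 deg) = 0.9848, sin(-10 deg) = -0.1736
  joint[1] = (0.0000, 0.0000) + 5 * (0.9848, -0.1736) = (0.0000 + 4.9240, 0.0000 + -0.8682) = (4.9240, -0.8682)
link 1: phi[1] = -10 + 15 = 5 deg
  cos(5 deg) = 0.9962, sin(5 deg) = 0.0872
  joint[2] = (4.9240, -0.8682) + 5.1 * (0.9962, 0.0872) = (4.9240 + 5.0806, -0.8682 + 0.4445) = (10.0046, -0.4237)
End effector: (10.0046, -0.4237)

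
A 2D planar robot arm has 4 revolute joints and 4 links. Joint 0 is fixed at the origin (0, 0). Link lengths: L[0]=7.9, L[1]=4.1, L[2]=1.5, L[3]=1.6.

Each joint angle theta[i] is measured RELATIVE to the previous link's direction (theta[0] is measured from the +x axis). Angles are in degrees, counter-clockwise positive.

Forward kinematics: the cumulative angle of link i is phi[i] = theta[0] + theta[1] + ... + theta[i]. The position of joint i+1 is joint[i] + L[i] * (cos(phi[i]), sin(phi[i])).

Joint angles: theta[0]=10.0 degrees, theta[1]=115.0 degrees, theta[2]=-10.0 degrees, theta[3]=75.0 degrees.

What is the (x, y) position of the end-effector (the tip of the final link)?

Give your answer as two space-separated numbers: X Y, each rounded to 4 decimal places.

Answer: 3.2187 5.8120

Derivation:
joint[0] = (0.0000, 0.0000)  (base)
link 0: phi[0] = 10 = 10 deg
  cos(10 deg) = 0.9848, sin(10 deg) = 0.1736
  joint[1] = (0.0000, 0.0000) + 7.9 * (0.9848, 0.1736) = (0.0000 + 7.7800, 0.0000 + 1.3718) = (7.7800, 1.3718)
link 1: phi[1] = 10 + 115 = 125 deg
  cos(125 deg) = -0.5736, sin(125 deg) = 0.8192
  joint[2] = (7.7800, 1.3718) + 4.1 * (-0.5736, 0.8192) = (7.7800 + -2.3517, 1.3718 + 3.3585) = (5.4283, 4.7303)
link 2: phi[2] = 10 + 115 + -10 = 115 deg
  cos(115 deg) = -0.4226, sin(115 deg) = 0.9063
  joint[3] = (5.4283, 4.7303) + 1.5 * (-0.4226, 0.9063) = (5.4283 + -0.6339, 4.7303 + 1.3595) = (4.7944, 6.0898)
link 3: phi[3] = 10 + 115 + -10 + 75 = 190 deg
  cos(190 deg) = -0.9848, sin(190 deg) = -0.1736
  joint[4] = (4.7944, 6.0898) + 1.6 * (-0.9848, -0.1736) = (4.7944 + -1.5757, 6.0898 + -0.2778) = (3.2187, 5.8120)
End effector: (3.2187, 5.8120)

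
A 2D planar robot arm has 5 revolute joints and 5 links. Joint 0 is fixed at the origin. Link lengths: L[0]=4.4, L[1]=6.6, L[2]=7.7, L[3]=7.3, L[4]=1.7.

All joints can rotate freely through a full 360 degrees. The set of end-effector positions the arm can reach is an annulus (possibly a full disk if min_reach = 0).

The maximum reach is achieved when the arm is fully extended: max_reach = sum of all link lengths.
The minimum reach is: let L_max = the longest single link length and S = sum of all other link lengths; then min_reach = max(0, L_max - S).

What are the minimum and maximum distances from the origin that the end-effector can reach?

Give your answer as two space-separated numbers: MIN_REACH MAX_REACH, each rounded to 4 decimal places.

Answer: 0.0000 27.7000

Derivation:
Link lengths: [4.4, 6.6, 7.7, 7.3, 1.7]
max_reach = 4.4 + 6.6 + 7.7 + 7.3 + 1.7 = 27.7
L_max = max([4.4, 6.6, 7.7, 7.3, 1.7]) = 7.7
S (sum of others) = 27.7 - 7.7 = 20
min_reach = max(0, 7.7 - 20) = max(0, -12.3) = 0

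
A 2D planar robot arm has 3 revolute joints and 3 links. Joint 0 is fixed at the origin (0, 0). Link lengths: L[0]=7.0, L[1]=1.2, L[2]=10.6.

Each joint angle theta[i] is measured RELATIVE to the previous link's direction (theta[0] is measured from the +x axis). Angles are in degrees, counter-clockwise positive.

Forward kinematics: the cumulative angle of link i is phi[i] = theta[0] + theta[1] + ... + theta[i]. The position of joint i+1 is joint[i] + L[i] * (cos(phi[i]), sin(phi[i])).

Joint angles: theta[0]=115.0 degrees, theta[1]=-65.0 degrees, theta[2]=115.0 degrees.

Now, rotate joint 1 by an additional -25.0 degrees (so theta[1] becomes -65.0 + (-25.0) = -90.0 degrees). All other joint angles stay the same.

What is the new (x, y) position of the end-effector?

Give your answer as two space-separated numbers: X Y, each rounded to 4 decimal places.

joint[0] = (0.0000, 0.0000)  (base)
link 0: phi[0] = 115 = 115 deg
  cos(115 deg) = -0.4226, sin(115 deg) = 0.9063
  joint[1] = (0.0000, 0.0000) + 7 * (-0.4226, 0.9063) = (0.0000 + -2.9583, 0.0000 + 6.3442) = (-2.9583, 6.3442)
link 1: phi[1] = 115 + -90 = 25 deg
  cos(25 deg) = 0.9063, sin(25 deg) = 0.4226
  joint[2] = (-2.9583, 6.3442) + 1.2 * (0.9063, 0.4226) = (-2.9583 + 1.0876, 6.3442 + 0.5071) = (-1.8708, 6.8513)
link 2: phi[2] = 115 + -90 + 115 = 140 deg
  cos(140 deg) = -0.7660, sin(140 deg) = 0.6428
  joint[3] = (-1.8708, 6.8513) + 10.6 * (-0.7660, 0.6428) = (-1.8708 + -8.1201, 6.8513 + 6.8135) = (-9.9908, 13.6648)
End effector: (-9.9908, 13.6648)

Answer: -9.9908 13.6648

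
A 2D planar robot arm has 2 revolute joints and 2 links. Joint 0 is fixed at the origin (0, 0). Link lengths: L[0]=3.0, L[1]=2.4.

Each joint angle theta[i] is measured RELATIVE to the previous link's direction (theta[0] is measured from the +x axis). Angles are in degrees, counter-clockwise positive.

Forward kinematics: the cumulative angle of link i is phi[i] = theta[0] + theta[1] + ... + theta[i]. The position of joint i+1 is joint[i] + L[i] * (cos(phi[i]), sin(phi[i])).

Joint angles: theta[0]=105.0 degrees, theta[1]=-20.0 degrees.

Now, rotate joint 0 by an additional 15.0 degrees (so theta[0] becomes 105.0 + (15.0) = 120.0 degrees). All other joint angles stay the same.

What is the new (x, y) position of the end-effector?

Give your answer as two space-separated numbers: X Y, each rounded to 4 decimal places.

Answer: -1.9168 4.9616

Derivation:
joint[0] = (0.0000, 0.0000)  (base)
link 0: phi[0] = 120 = 120 deg
  cos(120 deg) = -0.5000, sin(120 deg) = 0.8660
  joint[1] = (0.0000, 0.0000) + 3 * (-0.5000, 0.8660) = (0.0000 + -1.5000, 0.0000 + 2.5981) = (-1.5000, 2.5981)
link 1: phi[1] = 120 + -20 = 100 deg
  cos(100 deg) = -0.1736, sin(100 deg) = 0.9848
  joint[2] = (-1.5000, 2.5981) + 2.4 * (-0.1736, 0.9848) = (-1.5000 + -0.4168, 2.5981 + 2.3635) = (-1.9168, 4.9616)
End effector: (-1.9168, 4.9616)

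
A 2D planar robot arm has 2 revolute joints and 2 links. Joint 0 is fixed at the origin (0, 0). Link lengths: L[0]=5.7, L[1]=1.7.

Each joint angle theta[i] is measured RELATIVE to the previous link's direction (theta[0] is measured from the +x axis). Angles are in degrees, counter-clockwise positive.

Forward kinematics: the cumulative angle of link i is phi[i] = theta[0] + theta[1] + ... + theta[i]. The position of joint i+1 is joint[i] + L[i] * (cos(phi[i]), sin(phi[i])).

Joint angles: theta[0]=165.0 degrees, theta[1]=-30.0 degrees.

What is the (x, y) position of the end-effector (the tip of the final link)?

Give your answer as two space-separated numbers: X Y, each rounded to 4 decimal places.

Answer: -6.7079 2.6774

Derivation:
joint[0] = (0.0000, 0.0000)  (base)
link 0: phi[0] = 165 = 165 deg
  cos(165 deg) = -0.9659, sin(165 deg) = 0.2588
  joint[1] = (0.0000, 0.0000) + 5.7 * (-0.9659, 0.2588) = (0.0000 + -5.5058, 0.0000 + 1.4753) = (-5.5058, 1.4753)
link 1: phi[1] = 165 + -30 = 135 deg
  cos(135 deg) = -0.7071, sin(135 deg) = 0.7071
  joint[2] = (-5.5058, 1.4753) + 1.7 * (-0.7071, 0.7071) = (-5.5058 + -1.2021, 1.4753 + 1.2021) = (-6.7079, 2.6774)
End effector: (-6.7079, 2.6774)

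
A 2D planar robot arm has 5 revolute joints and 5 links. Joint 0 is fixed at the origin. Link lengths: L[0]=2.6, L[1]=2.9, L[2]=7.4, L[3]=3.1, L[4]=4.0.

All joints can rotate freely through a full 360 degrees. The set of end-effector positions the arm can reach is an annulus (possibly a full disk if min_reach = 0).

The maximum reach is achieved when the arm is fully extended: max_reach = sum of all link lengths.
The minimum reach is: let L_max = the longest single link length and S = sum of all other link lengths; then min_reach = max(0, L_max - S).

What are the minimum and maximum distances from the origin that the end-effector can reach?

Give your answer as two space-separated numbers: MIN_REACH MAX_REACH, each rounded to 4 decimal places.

Link lengths: [2.6, 2.9, 7.4, 3.1, 4.0]
max_reach = 2.6 + 2.9 + 7.4 + 3.1 + 4 = 20
L_max = max([2.6, 2.9, 7.4, 3.1, 4.0]) = 7.4
S (sum of others) = 20 - 7.4 = 12.6
min_reach = max(0, 7.4 - 12.6) = max(0, -5.2) = 0

Answer: 0.0000 20.0000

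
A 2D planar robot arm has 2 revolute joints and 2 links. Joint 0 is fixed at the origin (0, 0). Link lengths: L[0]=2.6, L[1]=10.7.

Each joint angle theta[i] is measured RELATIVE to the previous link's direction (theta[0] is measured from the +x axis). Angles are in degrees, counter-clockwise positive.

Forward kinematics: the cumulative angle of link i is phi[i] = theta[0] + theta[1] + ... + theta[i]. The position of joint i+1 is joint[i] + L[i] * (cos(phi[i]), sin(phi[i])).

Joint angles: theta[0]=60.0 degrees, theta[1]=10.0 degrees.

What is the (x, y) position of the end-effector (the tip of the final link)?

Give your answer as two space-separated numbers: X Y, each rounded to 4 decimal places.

joint[0] = (0.0000, 0.0000)  (base)
link 0: phi[0] = 60 = 60 deg
  cos(60 deg) = 0.5000, sin(60 deg) = 0.8660
  joint[1] = (0.0000, 0.0000) + 2.6 * (0.5000, 0.8660) = (0.0000 + 1.3000, 0.0000 + 2.2517) = (1.3000, 2.2517)
link 1: phi[1] = 60 + 10 = 70 deg
  cos(70 deg) = 0.3420, sin(70 deg) = 0.9397
  joint[2] = (1.3000, 2.2517) + 10.7 * (0.3420, 0.9397) = (1.3000 + 3.6596, 2.2517 + 10.0547) = (4.9596, 12.3064)
End effector: (4.9596, 12.3064)

Answer: 4.9596 12.3064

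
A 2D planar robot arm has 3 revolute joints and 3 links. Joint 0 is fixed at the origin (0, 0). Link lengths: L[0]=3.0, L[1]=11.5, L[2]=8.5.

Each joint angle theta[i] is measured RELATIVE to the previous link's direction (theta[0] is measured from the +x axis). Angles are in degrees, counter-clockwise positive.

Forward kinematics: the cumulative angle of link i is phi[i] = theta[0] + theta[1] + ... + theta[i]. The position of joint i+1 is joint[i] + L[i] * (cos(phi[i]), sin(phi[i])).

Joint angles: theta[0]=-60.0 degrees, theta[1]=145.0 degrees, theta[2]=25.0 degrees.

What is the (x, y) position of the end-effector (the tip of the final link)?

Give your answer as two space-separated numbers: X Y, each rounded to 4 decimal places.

Answer: -0.4049 16.8456

Derivation:
joint[0] = (0.0000, 0.0000)  (base)
link 0: phi[0] = -60 = -60 deg
  cos(-60 deg) = 0.5000, sin(-60 deg) = -0.8660
  joint[1] = (0.0000, 0.0000) + 3 * (0.5000, -0.8660) = (0.0000 + 1.5000, 0.0000 + -2.5981) = (1.5000, -2.5981)
link 1: phi[1] = -60 + 145 = 85 deg
  cos(85 deg) = 0.0872, sin(85 deg) = 0.9962
  joint[2] = (1.5000, -2.5981) + 11.5 * (0.0872, 0.9962) = (1.5000 + 1.0023, -2.5981 + 11.4562) = (2.5023, 8.8582)
link 2: phi[2] = -60 + 145 + 25 = 110 deg
  cos(110 deg) = -0.3420, sin(110 deg) = 0.9397
  joint[3] = (2.5023, 8.8582) + 8.5 * (-0.3420, 0.9397) = (2.5023 + -2.9072, 8.8582 + 7.9874) = (-0.4049, 16.8456)
End effector: (-0.4049, 16.8456)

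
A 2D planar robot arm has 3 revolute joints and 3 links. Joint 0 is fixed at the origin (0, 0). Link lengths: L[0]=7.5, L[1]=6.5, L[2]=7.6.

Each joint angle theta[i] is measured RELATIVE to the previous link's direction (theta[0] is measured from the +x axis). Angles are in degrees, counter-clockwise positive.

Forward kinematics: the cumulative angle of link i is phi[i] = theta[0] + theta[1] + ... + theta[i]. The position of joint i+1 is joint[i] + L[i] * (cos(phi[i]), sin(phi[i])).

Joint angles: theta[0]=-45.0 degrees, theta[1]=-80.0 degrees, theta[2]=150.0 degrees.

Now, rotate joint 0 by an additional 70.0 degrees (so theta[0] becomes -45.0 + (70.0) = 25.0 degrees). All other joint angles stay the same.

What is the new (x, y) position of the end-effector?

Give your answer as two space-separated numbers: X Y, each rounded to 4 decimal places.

joint[0] = (0.0000, 0.0000)  (base)
link 0: phi[0] = 25 = 25 deg
  cos(25 deg) = 0.9063, sin(25 deg) = 0.4226
  joint[1] = (0.0000, 0.0000) + 7.5 * (0.9063, 0.4226) = (0.0000 + 6.7973, 0.0000 + 3.1696) = (6.7973, 3.1696)
link 1: phi[1] = 25 + -80 = -55 deg
  cos(-55 deg) = 0.5736, sin(-55 deg) = -0.8192
  joint[2] = (6.7973, 3.1696) + 6.5 * (0.5736, -0.8192) = (6.7973 + 3.7282, 3.1696 + -5.3245) = (10.5256, -2.1549)
link 2: phi[2] = 25 + -80 + 150 = 95 deg
  cos(95 deg) = -0.0872, sin(95 deg) = 0.9962
  joint[3] = (10.5256, -2.1549) + 7.6 * (-0.0872, 0.9962) = (10.5256 + -0.6624, -2.1549 + 7.5711) = (9.8632, 5.4162)
End effector: (9.8632, 5.4162)

Answer: 9.8632 5.4162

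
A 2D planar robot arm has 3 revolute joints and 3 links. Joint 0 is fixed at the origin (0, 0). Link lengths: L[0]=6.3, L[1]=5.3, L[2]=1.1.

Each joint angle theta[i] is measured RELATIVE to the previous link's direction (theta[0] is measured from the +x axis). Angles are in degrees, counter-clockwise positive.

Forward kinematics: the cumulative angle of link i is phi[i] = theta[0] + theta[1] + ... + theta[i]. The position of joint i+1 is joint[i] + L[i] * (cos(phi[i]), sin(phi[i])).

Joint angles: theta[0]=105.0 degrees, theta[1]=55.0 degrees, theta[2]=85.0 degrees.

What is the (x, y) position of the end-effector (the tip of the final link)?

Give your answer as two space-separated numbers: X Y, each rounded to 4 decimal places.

Answer: -7.0758 6.9011

Derivation:
joint[0] = (0.0000, 0.0000)  (base)
link 0: phi[0] = 105 = 105 deg
  cos(105 deg) = -0.2588, sin(105 deg) = 0.9659
  joint[1] = (0.0000, 0.0000) + 6.3 * (-0.2588, 0.9659) = (0.0000 + -1.6306, 0.0000 + 6.0853) = (-1.6306, 6.0853)
link 1: phi[1] = 105 + 55 = 160 deg
  cos(160 deg) = -0.9397, sin(160 deg) = 0.3420
  joint[2] = (-1.6306, 6.0853) + 5.3 * (-0.9397, 0.3420) = (-1.6306 + -4.9804, 6.0853 + 1.8127) = (-6.6109, 7.8980)
link 2: phi[2] = 105 + 55 + 85 = 245 deg
  cos(245 deg) = -0.4226, sin(245 deg) = -0.9063
  joint[3] = (-6.6109, 7.8980) + 1.1 * (-0.4226, -0.9063) = (-6.6109 + -0.4649, 7.8980 + -0.9969) = (-7.0758, 6.9011)
End effector: (-7.0758, 6.9011)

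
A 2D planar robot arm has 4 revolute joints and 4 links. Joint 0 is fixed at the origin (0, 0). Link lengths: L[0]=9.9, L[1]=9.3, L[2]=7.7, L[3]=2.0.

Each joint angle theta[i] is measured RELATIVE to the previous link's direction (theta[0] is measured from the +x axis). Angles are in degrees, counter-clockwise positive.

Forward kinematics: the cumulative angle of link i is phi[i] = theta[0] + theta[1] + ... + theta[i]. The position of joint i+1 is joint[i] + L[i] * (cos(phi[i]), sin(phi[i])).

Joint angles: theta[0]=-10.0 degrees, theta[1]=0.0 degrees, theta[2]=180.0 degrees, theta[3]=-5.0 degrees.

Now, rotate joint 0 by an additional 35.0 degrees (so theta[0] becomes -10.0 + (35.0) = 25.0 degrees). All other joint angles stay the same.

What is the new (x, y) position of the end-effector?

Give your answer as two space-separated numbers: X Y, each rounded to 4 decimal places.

Answer: 8.5432 4.1761

Derivation:
joint[0] = (0.0000, 0.0000)  (base)
link 0: phi[0] = 25 = 25 deg
  cos(25 deg) = 0.9063, sin(25 deg) = 0.4226
  joint[1] = (0.0000, 0.0000) + 9.9 * (0.9063, 0.4226) = (0.0000 + 8.9724, 0.0000 + 4.1839) = (8.9724, 4.1839)
link 1: phi[1] = 25 + 0 = 25 deg
  cos(25 deg) = 0.9063, sin(25 deg) = 0.4226
  joint[2] = (8.9724, 4.1839) + 9.3 * (0.9063, 0.4226) = (8.9724 + 8.4287, 4.1839 + 3.9303) = (17.4011, 8.1143)
link 2: phi[2] = 25 + 0 + 180 = 205 deg
  cos(205 deg) = -0.9063, sin(205 deg) = -0.4226
  joint[3] = (17.4011, 8.1143) + 7.7 * (-0.9063, -0.4226) = (17.4011 + -6.9786, 8.1143 + -3.2542) = (10.4225, 4.8601)
link 3: phi[3] = 25 + 0 + 180 + -5 = 200 deg
  cos(200 deg) = -0.9397, sin(200 deg) = -0.3420
  joint[4] = (10.4225, 4.8601) + 2 * (-0.9397, -0.3420) = (10.4225 + -1.8794, 4.8601 + -0.6840) = (8.5432, 4.1761)
End effector: (8.5432, 4.1761)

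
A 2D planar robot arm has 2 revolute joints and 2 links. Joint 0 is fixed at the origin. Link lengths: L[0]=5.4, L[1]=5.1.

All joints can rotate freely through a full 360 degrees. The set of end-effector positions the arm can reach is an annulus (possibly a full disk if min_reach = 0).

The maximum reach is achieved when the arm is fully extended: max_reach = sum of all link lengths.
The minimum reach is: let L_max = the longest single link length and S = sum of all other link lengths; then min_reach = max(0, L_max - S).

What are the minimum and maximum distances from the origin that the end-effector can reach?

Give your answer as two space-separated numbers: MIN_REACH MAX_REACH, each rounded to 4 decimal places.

Link lengths: [5.4, 5.1]
max_reach = 5.4 + 5.1 = 10.5
L_max = max([5.4, 5.1]) = 5.4
S (sum of others) = 10.5 - 5.4 = 5.1
min_reach = max(0, 5.4 - 5.1) = max(0, 0.3) = 0.3

Answer: 0.3000 10.5000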